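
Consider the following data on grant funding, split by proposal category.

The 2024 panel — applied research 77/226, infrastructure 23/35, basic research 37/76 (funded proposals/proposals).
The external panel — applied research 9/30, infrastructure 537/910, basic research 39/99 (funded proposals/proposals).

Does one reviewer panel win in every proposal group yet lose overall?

Applied research: the 2024 panel 77/226 = 34.1%, the external panel 9/30 = 30.0% → the 2024 panel
Infrastructure: the 2024 panel 23/35 = 65.7%, the external panel 537/910 = 59.0% → the 2024 panel
Basic research: the 2024 panel 37/76 = 48.7%, the external panel 39/99 = 39.4% → the 2024 panel
Overall: the 2024 panel 137/337 = 40.7%, the external panel 585/1039 = 56.3% → the external panel
The 2024 panel wins each proposal group but the external panel wins overall — the comparison reverses. The 2024 panel's proposals skew toward applied research, which has a lower base rate.

Yes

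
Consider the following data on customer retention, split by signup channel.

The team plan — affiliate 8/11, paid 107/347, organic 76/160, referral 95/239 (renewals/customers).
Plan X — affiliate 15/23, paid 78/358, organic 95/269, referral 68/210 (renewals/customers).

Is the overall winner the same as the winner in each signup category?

Affiliate: the team plan 8/11 = 72.7%, Plan X 15/23 = 65.2% → the team plan
Paid: the team plan 107/347 = 30.8%, Plan X 78/358 = 21.8% → the team plan
Organic: the team plan 76/160 = 47.5%, Plan X 95/269 = 35.3% → the team plan
Referral: the team plan 95/239 = 39.7%, Plan X 68/210 = 32.4% → the team plan
Overall: the team plan 286/757 = 37.8%, Plan X 256/860 = 29.8% → the team plan
The team plan wins overall and in every signup group — no reversal.

Yes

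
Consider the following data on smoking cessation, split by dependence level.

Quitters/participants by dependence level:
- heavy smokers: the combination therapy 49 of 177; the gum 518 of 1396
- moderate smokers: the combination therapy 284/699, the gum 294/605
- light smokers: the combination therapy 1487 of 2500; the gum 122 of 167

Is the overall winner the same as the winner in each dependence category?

No

Heavy smokers: the combination therapy 49/177 = 27.7%, the gum 518/1396 = 37.1% → the gum
Moderate smokers: the combination therapy 284/699 = 40.6%, the gum 294/605 = 48.6% → the gum
Light smokers: the combination therapy 1487/2500 = 59.5%, the gum 122/167 = 73.1% → the gum
Overall: the combination therapy 1820/3376 = 53.9%, the gum 934/2168 = 43.1% → the combination therapy
The gum wins each dependence group but the combination therapy wins overall — the comparison reverses. The gum's participants skew toward heavy smokers, which has a lower base rate.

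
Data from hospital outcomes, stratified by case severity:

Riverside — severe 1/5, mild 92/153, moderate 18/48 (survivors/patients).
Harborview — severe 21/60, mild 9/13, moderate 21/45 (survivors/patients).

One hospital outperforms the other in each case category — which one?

Harborview

Severe: Riverside 1/5 = 20.0%, Harborview 21/60 = 35.0% → Harborview
Mild: Riverside 92/153 = 60.1%, Harborview 9/13 = 69.2% → Harborview
Moderate: Riverside 18/48 = 37.5%, Harborview 21/45 = 46.7% → Harborview
Harborview has the higher rate in all 3 groups.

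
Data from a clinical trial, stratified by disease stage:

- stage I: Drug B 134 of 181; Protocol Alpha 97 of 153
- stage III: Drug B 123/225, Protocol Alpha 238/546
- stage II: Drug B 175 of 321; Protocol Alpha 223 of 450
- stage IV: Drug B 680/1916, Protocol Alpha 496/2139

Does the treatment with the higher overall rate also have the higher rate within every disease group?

Stage I: Drug B 134/181 = 74.0%, Protocol Alpha 97/153 = 63.4% → Drug B
Stage III: Drug B 123/225 = 54.7%, Protocol Alpha 238/546 = 43.6% → Drug B
Stage II: Drug B 175/321 = 54.5%, Protocol Alpha 223/450 = 49.6% → Drug B
Stage IV: Drug B 680/1916 = 35.5%, Protocol Alpha 496/2139 = 23.2% → Drug B
Overall: Drug B 1112/2643 = 42.1%, Protocol Alpha 1054/3288 = 32.1% → Drug B
Drug B wins overall and in every disease group — no reversal.

Yes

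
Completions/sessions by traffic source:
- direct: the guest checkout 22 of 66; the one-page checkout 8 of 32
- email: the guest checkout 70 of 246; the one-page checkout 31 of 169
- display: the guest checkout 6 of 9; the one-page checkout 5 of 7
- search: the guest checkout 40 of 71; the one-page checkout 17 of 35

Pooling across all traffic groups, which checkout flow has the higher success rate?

Direct: the guest checkout 22/66 = 33.3%, the one-page checkout 8/32 = 25.0% → the guest checkout
Email: the guest checkout 70/246 = 28.5%, the one-page checkout 31/169 = 18.3% → the guest checkout
Display: the guest checkout 6/9 = 66.7%, the one-page checkout 5/7 = 71.4% → the one-page checkout
Search: the guest checkout 40/71 = 56.3%, the one-page checkout 17/35 = 48.6% → the guest checkout
Overall: the guest checkout 138/392 = 35.2%, the one-page checkout 61/243 = 25.1% → the guest checkout
(Neither sweeps every traffic group, but the guest checkout has the higher pooled rate.)

the guest checkout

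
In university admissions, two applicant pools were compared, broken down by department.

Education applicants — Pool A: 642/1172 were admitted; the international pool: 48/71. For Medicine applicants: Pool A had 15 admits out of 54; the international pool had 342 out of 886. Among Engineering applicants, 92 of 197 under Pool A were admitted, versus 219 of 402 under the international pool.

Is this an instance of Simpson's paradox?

Education: Pool A 642/1172 = 54.8%, the international pool 48/71 = 67.6% → the international pool
Medicine: Pool A 15/54 = 27.8%, the international pool 342/886 = 38.6% → the international pool
Engineering: Pool A 92/197 = 46.7%, the international pool 219/402 = 54.5% → the international pool
Overall: Pool A 749/1423 = 52.6%, the international pool 609/1359 = 44.8% → Pool A
The international pool wins each department group but Pool A wins overall — the comparison reverses. The international pool's applicants skew toward Medicine, which has a lower base rate.

Yes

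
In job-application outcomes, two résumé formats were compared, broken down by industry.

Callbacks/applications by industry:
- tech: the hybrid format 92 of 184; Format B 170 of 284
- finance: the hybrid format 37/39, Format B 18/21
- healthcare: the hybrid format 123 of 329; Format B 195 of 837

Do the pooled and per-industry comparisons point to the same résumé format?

No

Tech: the hybrid format 92/184 = 50.0%, Format B 170/284 = 59.9% → Format B
Finance: the hybrid format 37/39 = 94.9%, Format B 18/21 = 85.7% → the hybrid format
Healthcare: the hybrid format 123/329 = 37.4%, Format B 195/837 = 23.3% → the hybrid format
Overall: the hybrid format 252/552 = 45.7%, Format B 383/1142 = 33.5% → the hybrid format
Neither sweeps: the hybrid format wins 2 of 3 groups, Format B wins 1. The hybrid format wins overall but not every group — no Simpson reversal.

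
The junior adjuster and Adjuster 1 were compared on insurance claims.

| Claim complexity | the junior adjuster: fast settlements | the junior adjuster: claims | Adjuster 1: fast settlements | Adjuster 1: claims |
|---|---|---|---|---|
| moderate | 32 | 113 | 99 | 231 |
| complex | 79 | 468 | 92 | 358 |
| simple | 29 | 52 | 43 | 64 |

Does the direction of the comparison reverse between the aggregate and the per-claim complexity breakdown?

Moderate: the junior adjuster 32/113 = 28.3%, Adjuster 1 99/231 = 42.9% → Adjuster 1
Complex: the junior adjuster 79/468 = 16.9%, Adjuster 1 92/358 = 25.7% → Adjuster 1
Simple: the junior adjuster 29/52 = 55.8%, Adjuster 1 43/64 = 67.2% → Adjuster 1
Overall: the junior adjuster 140/633 = 22.1%, Adjuster 1 234/653 = 35.8% → Adjuster 1
Adjuster 1 wins overall and in every claim group — no reversal.

No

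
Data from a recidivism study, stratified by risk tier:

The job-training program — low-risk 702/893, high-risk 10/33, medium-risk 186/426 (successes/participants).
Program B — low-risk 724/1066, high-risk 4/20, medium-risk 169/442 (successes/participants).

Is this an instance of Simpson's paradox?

Low-risk: the job-training program 702/893 = 78.6%, Program B 724/1066 = 67.9% → the job-training program
High-risk: the job-training program 10/33 = 30.3%, Program B 4/20 = 20.0% → the job-training program
Medium-risk: the job-training program 186/426 = 43.7%, Program B 169/442 = 38.2% → the job-training program
Overall: the job-training program 898/1352 = 66.4%, Program B 897/1528 = 58.7% → the job-training program
The job-training program wins overall and in every risk group — no reversal.

No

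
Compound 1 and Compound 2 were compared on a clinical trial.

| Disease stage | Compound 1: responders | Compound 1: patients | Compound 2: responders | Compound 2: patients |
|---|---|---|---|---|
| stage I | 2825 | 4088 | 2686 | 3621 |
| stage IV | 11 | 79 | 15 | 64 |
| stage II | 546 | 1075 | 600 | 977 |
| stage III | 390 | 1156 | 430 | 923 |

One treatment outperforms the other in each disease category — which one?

Compound 2

Stage I: Compound 1 2825/4088 = 69.1%, Compound 2 2686/3621 = 74.2% → Compound 2
Stage IV: Compound 1 11/79 = 13.9%, Compound 2 15/64 = 23.4% → Compound 2
Stage II: Compound 1 546/1075 = 50.8%, Compound 2 600/977 = 61.4% → Compound 2
Stage III: Compound 1 390/1156 = 33.7%, Compound 2 430/923 = 46.6% → Compound 2
Compound 2 has the higher rate in all 4 groups.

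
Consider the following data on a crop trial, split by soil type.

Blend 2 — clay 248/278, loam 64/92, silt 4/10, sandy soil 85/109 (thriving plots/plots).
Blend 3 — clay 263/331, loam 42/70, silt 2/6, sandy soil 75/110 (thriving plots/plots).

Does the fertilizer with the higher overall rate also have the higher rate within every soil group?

Yes

Clay: Blend 2 248/278 = 89.2%, Blend 3 263/331 = 79.5% → Blend 2
Loam: Blend 2 64/92 = 69.6%, Blend 3 42/70 = 60.0% → Blend 2
Silt: Blend 2 4/10 = 40.0%, Blend 3 2/6 = 33.3% → Blend 2
Sandy soil: Blend 2 85/109 = 78.0%, Blend 3 75/110 = 68.2% → Blend 2
Overall: Blend 2 401/489 = 82.0%, Blend 3 382/517 = 73.9% → Blend 2
Blend 2 wins overall and in every soil group — no reversal.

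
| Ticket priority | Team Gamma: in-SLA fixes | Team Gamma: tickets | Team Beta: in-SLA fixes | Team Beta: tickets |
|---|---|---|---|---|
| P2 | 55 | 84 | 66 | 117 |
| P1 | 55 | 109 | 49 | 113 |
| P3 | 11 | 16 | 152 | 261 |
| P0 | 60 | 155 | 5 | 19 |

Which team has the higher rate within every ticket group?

P2: Team Gamma 55/84 = 65.5%, Team Beta 66/117 = 56.4% → Team Gamma
P1: Team Gamma 55/109 = 50.5%, Team Beta 49/113 = 43.4% → Team Gamma
P3: Team Gamma 11/16 = 68.8%, Team Beta 152/261 = 58.2% → Team Gamma
P0: Team Gamma 60/155 = 38.7%, Team Beta 5/19 = 26.3% → Team Gamma
Team Gamma has the higher rate in all 4 groups.

Team Gamma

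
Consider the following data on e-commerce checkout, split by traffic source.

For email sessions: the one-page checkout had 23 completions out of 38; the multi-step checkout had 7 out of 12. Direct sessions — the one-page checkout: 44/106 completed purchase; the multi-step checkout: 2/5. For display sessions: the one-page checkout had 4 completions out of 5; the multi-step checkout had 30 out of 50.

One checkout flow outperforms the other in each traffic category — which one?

the one-page checkout

Email: the one-page checkout 23/38 = 60.5%, the multi-step checkout 7/12 = 58.3% → the one-page checkout
Direct: the one-page checkout 44/106 = 41.5%, the multi-step checkout 2/5 = 40.0% → the one-page checkout
Display: the one-page checkout 4/5 = 80.0%, the multi-step checkout 30/50 = 60.0% → the one-page checkout
The one-page checkout has the higher rate in all 3 groups.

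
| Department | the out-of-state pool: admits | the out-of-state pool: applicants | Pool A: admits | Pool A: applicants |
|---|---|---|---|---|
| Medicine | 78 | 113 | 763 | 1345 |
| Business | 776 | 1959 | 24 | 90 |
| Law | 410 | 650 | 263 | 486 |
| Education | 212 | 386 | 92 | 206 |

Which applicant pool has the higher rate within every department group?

Medicine: the out-of-state pool 78/113 = 69.0%, Pool A 763/1345 = 56.7% → the out-of-state pool
Business: the out-of-state pool 776/1959 = 39.6%, Pool A 24/90 = 26.7% → the out-of-state pool
Law: the out-of-state pool 410/650 = 63.1%, Pool A 263/486 = 54.1% → the out-of-state pool
Education: the out-of-state pool 212/386 = 54.9%, Pool A 92/206 = 44.7% → the out-of-state pool
The out-of-state pool has the higher rate in all 4 groups.

the out-of-state pool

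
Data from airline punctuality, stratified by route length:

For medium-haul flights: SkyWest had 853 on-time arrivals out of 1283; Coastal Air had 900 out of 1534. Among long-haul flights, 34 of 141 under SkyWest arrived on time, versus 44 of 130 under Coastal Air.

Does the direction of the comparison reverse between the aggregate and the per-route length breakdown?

No

Medium-haul: SkyWest 853/1283 = 66.5%, Coastal Air 900/1534 = 58.7% → SkyWest
Long-haul: SkyWest 34/141 = 24.1%, Coastal Air 44/130 = 33.8% → Coastal Air
Overall: SkyWest 887/1424 = 62.3%, Coastal Air 944/1664 = 56.7% → SkyWest
Neither sweeps: SkyWest wins 1 of 2 groups, Coastal Air wins 1. SkyWest wins overall but not every group — no Simpson reversal.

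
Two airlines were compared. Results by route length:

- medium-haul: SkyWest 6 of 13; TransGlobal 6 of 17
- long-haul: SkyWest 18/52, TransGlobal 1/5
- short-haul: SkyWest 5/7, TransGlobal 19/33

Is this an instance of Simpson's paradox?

Medium-haul: SkyWest 6/13 = 46.2%, TransGlobal 6/17 = 35.3% → SkyWest
Long-haul: SkyWest 18/52 = 34.6%, TransGlobal 1/5 = 20.0% → SkyWest
Short-haul: SkyWest 5/7 = 71.4%, TransGlobal 19/33 = 57.6% → SkyWest
Overall: SkyWest 29/72 = 40.3%, TransGlobal 26/55 = 47.3% → TransGlobal
SkyWest wins each route group but TransGlobal wins overall — the comparison reverses. SkyWest's flights skew toward long-haul, which has a lower base rate.

Yes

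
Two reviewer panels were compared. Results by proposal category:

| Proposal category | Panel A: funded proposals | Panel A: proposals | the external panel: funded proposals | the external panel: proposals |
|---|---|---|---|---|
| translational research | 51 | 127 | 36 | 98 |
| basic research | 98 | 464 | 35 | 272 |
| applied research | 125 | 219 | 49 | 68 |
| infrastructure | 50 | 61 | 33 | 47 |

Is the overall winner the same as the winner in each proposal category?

Translational research: Panel A 51/127 = 40.2%, the external panel 36/98 = 36.7% → Panel A
Basic research: Panel A 98/464 = 21.1%, the external panel 35/272 = 12.9% → Panel A
Applied research: Panel A 125/219 = 57.1%, the external panel 49/68 = 72.1% → the external panel
Infrastructure: Panel A 50/61 = 82.0%, the external panel 33/47 = 70.2% → Panel A
Overall: Panel A 324/871 = 37.2%, the external panel 153/485 = 31.5% → Panel A
Neither sweeps: Panel A wins 3 of 4 groups, the external panel wins 1. Panel A wins overall but not every group — no Simpson reversal.

No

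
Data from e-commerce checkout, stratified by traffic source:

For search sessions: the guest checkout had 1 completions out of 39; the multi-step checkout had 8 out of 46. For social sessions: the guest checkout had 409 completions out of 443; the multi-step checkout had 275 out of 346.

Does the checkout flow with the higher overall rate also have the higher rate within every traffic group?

No

Search: the guest checkout 1/39 = 2.6%, the multi-step checkout 8/46 = 17.4% → the multi-step checkout
Social: the guest checkout 409/443 = 92.3%, the multi-step checkout 275/346 = 79.5% → the guest checkout
Overall: the guest checkout 410/482 = 85.1%, the multi-step checkout 283/392 = 72.2% → the guest checkout
Neither sweeps: the guest checkout wins 1 of 2 groups, the multi-step checkout wins 1. The guest checkout wins overall but not every group — no Simpson reversal.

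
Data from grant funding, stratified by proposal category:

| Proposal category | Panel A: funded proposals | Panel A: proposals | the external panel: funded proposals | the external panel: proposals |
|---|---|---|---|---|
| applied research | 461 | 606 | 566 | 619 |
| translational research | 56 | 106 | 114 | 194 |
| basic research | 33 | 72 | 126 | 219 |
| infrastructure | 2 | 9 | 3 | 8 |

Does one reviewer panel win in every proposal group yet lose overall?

Applied research: Panel A 461/606 = 76.1%, the external panel 566/619 = 91.4% → the external panel
Translational research: Panel A 56/106 = 52.8%, the external panel 114/194 = 58.8% → the external panel
Basic research: Panel A 33/72 = 45.8%, the external panel 126/219 = 57.5% → the external panel
Infrastructure: Panel A 2/9 = 22.2%, the external panel 3/8 = 37.5% → the external panel
Overall: Panel A 552/793 = 69.6%, the external panel 809/1040 = 77.8% → the external panel
The external panel wins overall and in every proposal group — no reversal.

No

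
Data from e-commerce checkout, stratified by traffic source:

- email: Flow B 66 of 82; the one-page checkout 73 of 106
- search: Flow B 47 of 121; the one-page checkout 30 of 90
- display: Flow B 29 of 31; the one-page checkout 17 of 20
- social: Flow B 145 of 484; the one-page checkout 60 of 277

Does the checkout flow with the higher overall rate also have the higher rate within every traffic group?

Email: Flow B 66/82 = 80.5%, the one-page checkout 73/106 = 68.9% → Flow B
Search: Flow B 47/121 = 38.8%, the one-page checkout 30/90 = 33.3% → Flow B
Display: Flow B 29/31 = 93.5%, the one-page checkout 17/20 = 85.0% → Flow B
Social: Flow B 145/484 = 30.0%, the one-page checkout 60/277 = 21.7% → Flow B
Overall: Flow B 287/718 = 40.0%, the one-page checkout 180/493 = 36.5% → Flow B
Flow B wins overall and in every traffic group — no reversal.

Yes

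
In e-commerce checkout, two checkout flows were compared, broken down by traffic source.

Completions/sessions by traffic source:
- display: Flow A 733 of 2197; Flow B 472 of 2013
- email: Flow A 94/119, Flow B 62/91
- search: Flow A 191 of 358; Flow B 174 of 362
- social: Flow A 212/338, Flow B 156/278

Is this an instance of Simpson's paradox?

No

Display: Flow A 733/2197 = 33.4%, Flow B 472/2013 = 23.4% → Flow A
Email: Flow A 94/119 = 79.0%, Flow B 62/91 = 68.1% → Flow A
Search: Flow A 191/358 = 53.4%, Flow B 174/362 = 48.1% → Flow A
Social: Flow A 212/338 = 62.7%, Flow B 156/278 = 56.1% → Flow A
Overall: Flow A 1230/3012 = 40.8%, Flow B 864/2744 = 31.5% → Flow A
Flow A wins overall and in every traffic group — no reversal.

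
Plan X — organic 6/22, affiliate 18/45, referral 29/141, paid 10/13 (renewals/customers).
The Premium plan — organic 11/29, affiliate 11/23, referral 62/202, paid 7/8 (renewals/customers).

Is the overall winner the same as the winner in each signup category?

Yes

Organic: Plan X 6/22 = 27.3%, the Premium plan 11/29 = 37.9% → the Premium plan
Affiliate: Plan X 18/45 = 40.0%, the Premium plan 11/23 = 47.8% → the Premium plan
Referral: Plan X 29/141 = 20.6%, the Premium plan 62/202 = 30.7% → the Premium plan
Paid: Plan X 10/13 = 76.9%, the Premium plan 7/8 = 87.5% → the Premium plan
Overall: Plan X 63/221 = 28.5%, the Premium plan 91/262 = 34.7% → the Premium plan
The Premium plan wins overall and in every signup group — no reversal.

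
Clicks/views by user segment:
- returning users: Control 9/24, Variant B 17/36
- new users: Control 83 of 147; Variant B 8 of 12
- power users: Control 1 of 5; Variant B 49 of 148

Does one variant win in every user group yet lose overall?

Returning users: Control 9/24 = 37.5%, Variant B 17/36 = 47.2% → Variant B
New users: Control 83/147 = 56.5%, Variant B 8/12 = 66.7% → Variant B
Power users: Control 1/5 = 20.0%, Variant B 49/148 = 33.1% → Variant B
Overall: Control 93/176 = 52.8%, Variant B 74/196 = 37.8% → Control
Variant B wins each user group but Control wins overall — the comparison reverses. Variant B's views skew toward power users, which has a lower base rate.

Yes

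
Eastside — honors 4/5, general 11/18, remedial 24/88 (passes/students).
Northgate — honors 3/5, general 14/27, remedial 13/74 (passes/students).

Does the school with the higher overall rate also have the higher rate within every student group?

Honors: Eastside 4/5 = 80.0%, Northgate 3/5 = 60.0% → Eastside
General: Eastside 11/18 = 61.1%, Northgate 14/27 = 51.9% → Eastside
Remedial: Eastside 24/88 = 27.3%, Northgate 13/74 = 17.6% → Eastside
Overall: Eastside 39/111 = 35.1%, Northgate 30/106 = 28.3% → Eastside
Eastside wins overall and in every student group — no reversal.

Yes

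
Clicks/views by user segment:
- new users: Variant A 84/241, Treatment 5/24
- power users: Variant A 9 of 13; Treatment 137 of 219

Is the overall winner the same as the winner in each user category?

New users: Variant A 84/241 = 34.9%, Treatment 5/24 = 20.8% → Variant A
Power users: Variant A 9/13 = 69.2%, Treatment 137/219 = 62.6% → Variant A
Overall: Variant A 93/254 = 36.6%, Treatment 142/243 = 58.4% → Treatment
Variant A wins each user group but Treatment wins overall — the comparison reverses. Variant A's views skew toward new users, which has a lower base rate.

No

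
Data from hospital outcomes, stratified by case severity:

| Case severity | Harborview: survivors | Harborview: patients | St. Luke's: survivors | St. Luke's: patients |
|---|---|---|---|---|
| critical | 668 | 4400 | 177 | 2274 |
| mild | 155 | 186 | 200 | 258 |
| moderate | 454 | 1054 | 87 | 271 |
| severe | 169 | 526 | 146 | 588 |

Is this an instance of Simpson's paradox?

No

Critical: Harborview 668/4400 = 15.2%, St. Luke's 177/2274 = 7.8% → Harborview
Mild: Harborview 155/186 = 83.3%, St. Luke's 200/258 = 77.5% → Harborview
Moderate: Harborview 454/1054 = 43.1%, St. Luke's 87/271 = 32.1% → Harborview
Severe: Harborview 169/526 = 32.1%, St. Luke's 146/588 = 24.8% → Harborview
Overall: Harborview 1446/6166 = 23.5%, St. Luke's 610/3391 = 18.0% → Harborview
Harborview wins overall and in every case group — no reversal.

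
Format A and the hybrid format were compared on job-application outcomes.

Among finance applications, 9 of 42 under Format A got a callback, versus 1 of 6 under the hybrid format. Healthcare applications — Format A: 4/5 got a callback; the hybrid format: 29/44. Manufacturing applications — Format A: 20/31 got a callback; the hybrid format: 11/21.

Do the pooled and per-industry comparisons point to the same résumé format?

Finance: Format A 9/42 = 21.4%, the hybrid format 1/6 = 16.7% → Format A
Healthcare: Format A 4/5 = 80.0%, the hybrid format 29/44 = 65.9% → Format A
Manufacturing: Format A 20/31 = 64.5%, the hybrid format 11/21 = 52.4% → Format A
Overall: Format A 33/78 = 42.3%, the hybrid format 41/71 = 57.7% → the hybrid format
Format A wins each industry group but the hybrid format wins overall — the comparison reverses. Format A's applications skew toward finance, which has a lower base rate.

No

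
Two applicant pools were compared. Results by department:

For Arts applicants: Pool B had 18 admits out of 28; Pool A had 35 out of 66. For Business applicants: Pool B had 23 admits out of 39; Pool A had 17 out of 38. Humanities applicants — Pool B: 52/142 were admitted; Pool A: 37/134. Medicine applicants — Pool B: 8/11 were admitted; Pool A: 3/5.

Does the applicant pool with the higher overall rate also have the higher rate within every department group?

Arts: Pool B 18/28 = 64.3%, Pool A 35/66 = 53.0% → Pool B
Business: Pool B 23/39 = 59.0%, Pool A 17/38 = 44.7% → Pool B
Humanities: Pool B 52/142 = 36.6%, Pool A 37/134 = 27.6% → Pool B
Medicine: Pool B 8/11 = 72.7%, Pool A 3/5 = 60.0% → Pool B
Overall: Pool B 101/220 = 45.9%, Pool A 92/243 = 37.9% → Pool B
Pool B wins overall and in every department group — no reversal.

Yes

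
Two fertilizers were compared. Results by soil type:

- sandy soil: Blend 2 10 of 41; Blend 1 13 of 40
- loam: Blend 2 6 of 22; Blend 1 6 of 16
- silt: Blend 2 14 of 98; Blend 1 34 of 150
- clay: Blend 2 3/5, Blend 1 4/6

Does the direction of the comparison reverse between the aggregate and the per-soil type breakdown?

No

Sandy soil: Blend 2 10/41 = 24.4%, Blend 1 13/40 = 32.5% → Blend 1
Loam: Blend 2 6/22 = 27.3%, Blend 1 6/16 = 37.5% → Blend 1
Silt: Blend 2 14/98 = 14.3%, Blend 1 34/150 = 22.7% → Blend 1
Clay: Blend 2 3/5 = 60.0%, Blend 1 4/6 = 66.7% → Blend 1
Overall: Blend 2 33/166 = 19.9%, Blend 1 57/212 = 26.9% → Blend 1
Blend 1 wins overall and in every soil group — no reversal.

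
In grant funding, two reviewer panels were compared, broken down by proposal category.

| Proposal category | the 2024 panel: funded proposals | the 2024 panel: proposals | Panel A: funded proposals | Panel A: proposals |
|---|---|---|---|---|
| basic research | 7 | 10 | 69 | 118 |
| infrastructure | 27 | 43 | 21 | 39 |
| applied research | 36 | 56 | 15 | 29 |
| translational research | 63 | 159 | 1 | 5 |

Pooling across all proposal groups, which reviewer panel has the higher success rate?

Basic research: the 2024 panel 7/10 = 70.0%, Panel A 69/118 = 58.5% → the 2024 panel
Infrastructure: the 2024 panel 27/43 = 62.8%, Panel A 21/39 = 53.8% → the 2024 panel
Applied research: the 2024 panel 36/56 = 64.3%, Panel A 15/29 = 51.7% → the 2024 panel
Translational research: the 2024 panel 63/159 = 39.6%, Panel A 1/5 = 20.0% → the 2024 panel
Overall: the 2024 panel 133/268 = 49.6%, Panel A 106/191 = 55.5% → Panel A
(The 2024 panel wins every proposal group but Panel A wins overall — the 2024 panel's proposals skew toward the low-rate translational research group.)

Panel A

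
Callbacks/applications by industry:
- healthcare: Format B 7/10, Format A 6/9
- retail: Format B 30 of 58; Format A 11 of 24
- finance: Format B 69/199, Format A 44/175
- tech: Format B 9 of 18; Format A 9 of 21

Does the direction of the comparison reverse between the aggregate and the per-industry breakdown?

Healthcare: Format B 7/10 = 70.0%, Format A 6/9 = 66.7% → Format B
Retail: Format B 30/58 = 51.7%, Format A 11/24 = 45.8% → Format B
Finance: Format B 69/199 = 34.7%, Format A 44/175 = 25.1% → Format B
Tech: Format B 9/18 = 50.0%, Format A 9/21 = 42.9% → Format B
Overall: Format B 115/285 = 40.4%, Format A 70/229 = 30.6% → Format B
Format B wins overall and in every industry group — no reversal.

No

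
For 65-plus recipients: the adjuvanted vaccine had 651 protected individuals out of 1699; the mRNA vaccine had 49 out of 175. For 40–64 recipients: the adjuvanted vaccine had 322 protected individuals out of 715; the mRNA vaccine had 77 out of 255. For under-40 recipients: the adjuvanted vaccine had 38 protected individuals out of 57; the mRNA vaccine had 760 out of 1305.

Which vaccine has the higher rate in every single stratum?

65-plus: the adjuvanted vaccine 651/1699 = 38.3%, the mRNA vaccine 49/175 = 28.0% → the adjuvanted vaccine
40–64: the adjuvanted vaccine 322/715 = 45.0%, the mRNA vaccine 77/255 = 30.2% → the adjuvanted vaccine
Under-40: the adjuvanted vaccine 38/57 = 66.7%, the mRNA vaccine 760/1305 = 58.2% → the adjuvanted vaccine
The adjuvanted vaccine has the higher rate in all 3 groups.

the adjuvanted vaccine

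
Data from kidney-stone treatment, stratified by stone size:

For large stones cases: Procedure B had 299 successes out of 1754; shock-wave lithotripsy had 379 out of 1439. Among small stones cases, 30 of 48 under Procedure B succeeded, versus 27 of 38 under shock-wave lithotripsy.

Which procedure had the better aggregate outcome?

shock-wave lithotripsy

Large stones: Procedure B 299/1754 = 17.0%, shock-wave lithotripsy 379/1439 = 26.3% → shock-wave lithotripsy
Small stones: Procedure B 30/48 = 62.5%, shock-wave lithotripsy 27/38 = 71.1% → shock-wave lithotripsy
Overall: Procedure B 329/1802 = 18.3%, shock-wave lithotripsy 406/1477 = 27.5% → shock-wave lithotripsy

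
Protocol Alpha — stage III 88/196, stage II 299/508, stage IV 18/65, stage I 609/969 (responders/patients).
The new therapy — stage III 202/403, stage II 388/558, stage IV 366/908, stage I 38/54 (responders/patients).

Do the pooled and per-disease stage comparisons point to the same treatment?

No

Stage III: Protocol Alpha 88/196 = 44.9%, the new therapy 202/403 = 50.1% → the new therapy
Stage II: Protocol Alpha 299/508 = 58.9%, the new therapy 388/558 = 69.5% → the new therapy
Stage IV: Protocol Alpha 18/65 = 27.7%, the new therapy 366/908 = 40.3% → the new therapy
Stage I: Protocol Alpha 609/969 = 62.8%, the new therapy 38/54 = 70.4% → the new therapy
Overall: Protocol Alpha 1014/1738 = 58.3%, the new therapy 994/1923 = 51.7% → Protocol Alpha
The new therapy wins each disease group but Protocol Alpha wins overall — the comparison reverses. The new therapy's patients skew toward stage IV, which has a lower base rate.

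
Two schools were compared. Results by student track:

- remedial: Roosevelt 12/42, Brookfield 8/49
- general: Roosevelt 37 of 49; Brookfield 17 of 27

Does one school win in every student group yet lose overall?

No

Remedial: Roosevelt 12/42 = 28.6%, Brookfield 8/49 = 16.3% → Roosevelt
General: Roosevelt 37/49 = 75.5%, Brookfield 17/27 = 63.0% → Roosevelt
Overall: Roosevelt 49/91 = 53.8%, Brookfield 25/76 = 32.9% → Roosevelt
Roosevelt wins overall and in every student group — no reversal.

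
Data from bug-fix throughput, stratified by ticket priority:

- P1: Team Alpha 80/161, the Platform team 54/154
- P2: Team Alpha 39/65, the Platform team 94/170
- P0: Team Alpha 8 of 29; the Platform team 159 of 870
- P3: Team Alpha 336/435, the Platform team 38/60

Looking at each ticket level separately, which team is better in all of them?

P1: Team Alpha 80/161 = 49.7%, the Platform team 54/154 = 35.1% → Team Alpha
P2: Team Alpha 39/65 = 60.0%, the Platform team 94/170 = 55.3% → Team Alpha
P0: Team Alpha 8/29 = 27.6%, the Platform team 159/870 = 18.3% → Team Alpha
P3: Team Alpha 336/435 = 77.2%, the Platform team 38/60 = 63.3% → Team Alpha
Team Alpha has the higher rate in all 4 groups.

Team Alpha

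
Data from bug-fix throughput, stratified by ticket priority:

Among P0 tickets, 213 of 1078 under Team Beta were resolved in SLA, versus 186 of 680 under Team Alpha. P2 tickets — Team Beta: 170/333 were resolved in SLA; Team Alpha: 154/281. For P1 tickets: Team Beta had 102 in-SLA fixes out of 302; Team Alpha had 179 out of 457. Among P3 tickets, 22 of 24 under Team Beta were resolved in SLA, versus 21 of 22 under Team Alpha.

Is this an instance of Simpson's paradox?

No

P0: Team Beta 213/1078 = 19.8%, Team Alpha 186/680 = 27.4% → Team Alpha
P2: Team Beta 170/333 = 51.1%, Team Alpha 154/281 = 54.8% → Team Alpha
P1: Team Beta 102/302 = 33.8%, Team Alpha 179/457 = 39.2% → Team Alpha
P3: Team Beta 22/24 = 91.7%, Team Alpha 21/22 = 95.5% → Team Alpha
Overall: Team Beta 507/1737 = 29.2%, Team Alpha 540/1440 = 37.5% → Team Alpha
Team Alpha wins overall and in every ticket group — no reversal.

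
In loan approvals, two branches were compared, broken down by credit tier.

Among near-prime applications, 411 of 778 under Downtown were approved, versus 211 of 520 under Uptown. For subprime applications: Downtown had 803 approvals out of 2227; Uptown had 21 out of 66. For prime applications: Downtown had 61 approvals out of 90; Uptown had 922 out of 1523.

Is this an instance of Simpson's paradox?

Near-prime: Downtown 411/778 = 52.8%, Uptown 211/520 = 40.6% → Downtown
Subprime: Downtown 803/2227 = 36.1%, Uptown 21/66 = 31.8% → Downtown
Prime: Downtown 61/90 = 67.8%, Uptown 922/1523 = 60.5% → Downtown
Overall: Downtown 1275/3095 = 41.2%, Uptown 1154/2109 = 54.7% → Uptown
Downtown wins each credit group but Uptown wins overall — the comparison reverses. Downtown's applications skew toward subprime, which has a lower base rate.

Yes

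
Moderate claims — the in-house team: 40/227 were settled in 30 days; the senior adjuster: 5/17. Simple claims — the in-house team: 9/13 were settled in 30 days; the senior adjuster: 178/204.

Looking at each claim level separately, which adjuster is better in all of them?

Moderate: the in-house team 40/227 = 17.6%, the senior adjuster 5/17 = 29.4% → the senior adjuster
Simple: the in-house team 9/13 = 69.2%, the senior adjuster 178/204 = 87.3% → the senior adjuster
The senior adjuster has the higher rate in both groups.

the senior adjuster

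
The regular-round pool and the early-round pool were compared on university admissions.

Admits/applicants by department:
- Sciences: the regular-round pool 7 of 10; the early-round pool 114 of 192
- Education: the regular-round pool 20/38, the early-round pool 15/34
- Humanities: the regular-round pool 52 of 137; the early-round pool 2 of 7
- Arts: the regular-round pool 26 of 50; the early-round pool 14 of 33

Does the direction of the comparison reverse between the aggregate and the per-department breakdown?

Yes

Sciences: the regular-round pool 7/10 = 70.0%, the early-round pool 114/192 = 59.4% → the regular-round pool
Education: the regular-round pool 20/38 = 52.6%, the early-round pool 15/34 = 44.1% → the regular-round pool
Humanities: the regular-round pool 52/137 = 38.0%, the early-round pool 2/7 = 28.6% → the regular-round pool
Arts: the regular-round pool 26/50 = 52.0%, the early-round pool 14/33 = 42.4% → the regular-round pool
Overall: the regular-round pool 105/235 = 44.7%, the early-round pool 145/266 = 54.5% → the early-round pool
The regular-round pool wins each department group but the early-round pool wins overall — the comparison reverses. The regular-round pool's applicants skew toward Humanities, which has a lower base rate.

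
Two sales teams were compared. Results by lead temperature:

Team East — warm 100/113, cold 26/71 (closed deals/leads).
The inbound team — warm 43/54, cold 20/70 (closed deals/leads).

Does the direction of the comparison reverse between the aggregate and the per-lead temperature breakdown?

Warm: Team East 100/113 = 88.5%, the inbound team 43/54 = 79.6% → Team East
Cold: Team East 26/71 = 36.6%, the inbound team 20/70 = 28.6% → Team East
Overall: Team East 126/184 = 68.5%, the inbound team 63/124 = 50.8% → Team East
Team East wins overall and in every lead group — no reversal.

No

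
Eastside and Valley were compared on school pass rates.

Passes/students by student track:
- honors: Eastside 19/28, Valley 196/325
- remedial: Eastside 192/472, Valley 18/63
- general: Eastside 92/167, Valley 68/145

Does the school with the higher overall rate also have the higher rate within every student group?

Honors: Eastside 19/28 = 67.9%, Valley 196/325 = 60.3% → Eastside
Remedial: Eastside 192/472 = 40.7%, Valley 18/63 = 28.6% → Eastside
General: Eastside 92/167 = 55.1%, Valley 68/145 = 46.9% → Eastside
Overall: Eastside 303/667 = 45.4%, Valley 282/533 = 52.9% → Valley
Eastside wins each student group but Valley wins overall — the comparison reverses. Eastside's students skew toward remedial, which has a lower base rate.

No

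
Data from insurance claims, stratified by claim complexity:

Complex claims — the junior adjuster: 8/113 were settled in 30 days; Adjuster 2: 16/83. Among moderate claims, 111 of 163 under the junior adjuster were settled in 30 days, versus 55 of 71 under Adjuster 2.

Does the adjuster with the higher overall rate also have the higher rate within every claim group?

Yes

Complex: the junior adjuster 8/113 = 7.1%, Adjuster 2 16/83 = 19.3% → Adjuster 2
Moderate: the junior adjuster 111/163 = 68.1%, Adjuster 2 55/71 = 77.5% → Adjuster 2
Overall: the junior adjuster 119/276 = 43.1%, Adjuster 2 71/154 = 46.1% → Adjuster 2
Adjuster 2 wins overall and in every claim group — no reversal.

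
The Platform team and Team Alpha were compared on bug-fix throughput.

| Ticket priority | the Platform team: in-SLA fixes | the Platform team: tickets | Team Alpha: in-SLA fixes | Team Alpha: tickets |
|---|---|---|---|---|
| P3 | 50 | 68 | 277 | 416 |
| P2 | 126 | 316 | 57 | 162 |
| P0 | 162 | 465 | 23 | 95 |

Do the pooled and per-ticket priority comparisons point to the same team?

P3: the Platform team 50/68 = 73.5%, Team Alpha 277/416 = 66.6% → the Platform team
P2: the Platform team 126/316 = 39.9%, Team Alpha 57/162 = 35.2% → the Platform team
P0: the Platform team 162/465 = 34.8%, Team Alpha 23/95 = 24.2% → the Platform team
Overall: the Platform team 338/849 = 39.8%, Team Alpha 357/673 = 53.0% → Team Alpha
The Platform team wins each ticket group but Team Alpha wins overall — the comparison reverses. The Platform team's tickets skew toward P0, which has a lower base rate.

No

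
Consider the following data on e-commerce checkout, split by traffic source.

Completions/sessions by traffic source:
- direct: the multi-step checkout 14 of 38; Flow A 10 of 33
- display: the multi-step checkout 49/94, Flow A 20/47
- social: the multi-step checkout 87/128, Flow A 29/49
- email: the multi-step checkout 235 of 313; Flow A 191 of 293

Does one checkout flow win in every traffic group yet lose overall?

No

Direct: the multi-step checkout 14/38 = 36.8%, Flow A 10/33 = 30.3% → the multi-step checkout
Display: the multi-step checkout 49/94 = 52.1%, Flow A 20/47 = 42.6% → the multi-step checkout
Social: the multi-step checkout 87/128 = 68.0%, Flow A 29/49 = 59.2% → the multi-step checkout
Email: the multi-step checkout 235/313 = 75.1%, Flow A 191/293 = 65.2% → the multi-step checkout
Overall: the multi-step checkout 385/573 = 67.2%, Flow A 250/422 = 59.2% → the multi-step checkout
The multi-step checkout wins overall and in every traffic group — no reversal.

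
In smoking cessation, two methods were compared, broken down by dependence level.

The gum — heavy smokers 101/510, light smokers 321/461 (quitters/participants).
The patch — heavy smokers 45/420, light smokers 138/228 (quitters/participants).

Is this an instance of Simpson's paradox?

Heavy smokers: the gum 101/510 = 19.8%, the patch 45/420 = 10.7% → the gum
Light smokers: the gum 321/461 = 69.6%, the patch 138/228 = 60.5% → the gum
Overall: the gum 422/971 = 43.5%, the patch 183/648 = 28.2% → the gum
The gum wins overall and in every dependence group — no reversal.

No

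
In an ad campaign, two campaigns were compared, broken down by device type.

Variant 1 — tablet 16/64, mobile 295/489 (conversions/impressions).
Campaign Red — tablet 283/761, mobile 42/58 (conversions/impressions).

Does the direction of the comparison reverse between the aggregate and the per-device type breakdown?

Yes

Tablet: Variant 1 16/64 = 25.0%, Campaign Red 283/761 = 37.2% → Campaign Red
Mobile: Variant 1 295/489 = 60.3%, Campaign Red 42/58 = 72.4% → Campaign Red
Overall: Variant 1 311/553 = 56.2%, Campaign Red 325/819 = 39.7% → Variant 1
Campaign Red wins each device group but Variant 1 wins overall — the comparison reverses. Campaign Red's impressions skew toward tablet, which has a lower base rate.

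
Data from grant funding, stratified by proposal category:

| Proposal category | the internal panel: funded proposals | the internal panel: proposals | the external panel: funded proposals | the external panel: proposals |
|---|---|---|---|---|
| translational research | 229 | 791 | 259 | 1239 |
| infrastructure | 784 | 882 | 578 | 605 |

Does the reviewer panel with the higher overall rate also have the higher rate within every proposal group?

No

Translational research: the internal panel 229/791 = 29.0%, the external panel 259/1239 = 20.9% → the internal panel
Infrastructure: the internal panel 784/882 = 88.9%, the external panel 578/605 = 95.5% → the external panel
Overall: the internal panel 1013/1673 = 60.5%, the external panel 837/1844 = 45.4% → the internal panel
Neither sweeps: the internal panel wins 1 of 2 groups, the external panel wins 1. The internal panel wins overall but not every group — no Simpson reversal.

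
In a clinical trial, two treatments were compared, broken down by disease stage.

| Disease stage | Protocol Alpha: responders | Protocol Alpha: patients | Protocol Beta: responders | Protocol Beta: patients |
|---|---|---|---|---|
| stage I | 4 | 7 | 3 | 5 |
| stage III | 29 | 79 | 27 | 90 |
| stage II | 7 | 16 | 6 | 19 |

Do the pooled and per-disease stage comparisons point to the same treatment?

Stage I: Protocol Alpha 4/7 = 57.1%, Protocol Beta 3/5 = 60.0% → Protocol Beta
Stage III: Protocol Alpha 29/79 = 36.7%, Protocol Beta 27/90 = 30.0% → Protocol Alpha
Stage II: Protocol Alpha 7/16 = 43.8%, Protocol Beta 6/19 = 31.6% → Protocol Alpha
Overall: Protocol Alpha 40/102 = 39.2%, Protocol Beta 36/114 = 31.6% → Protocol Alpha
Neither sweeps: Protocol Alpha wins 2 of 3 groups, Protocol Beta wins 1. Protocol Alpha wins overall but not every group — no Simpson reversal.

No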